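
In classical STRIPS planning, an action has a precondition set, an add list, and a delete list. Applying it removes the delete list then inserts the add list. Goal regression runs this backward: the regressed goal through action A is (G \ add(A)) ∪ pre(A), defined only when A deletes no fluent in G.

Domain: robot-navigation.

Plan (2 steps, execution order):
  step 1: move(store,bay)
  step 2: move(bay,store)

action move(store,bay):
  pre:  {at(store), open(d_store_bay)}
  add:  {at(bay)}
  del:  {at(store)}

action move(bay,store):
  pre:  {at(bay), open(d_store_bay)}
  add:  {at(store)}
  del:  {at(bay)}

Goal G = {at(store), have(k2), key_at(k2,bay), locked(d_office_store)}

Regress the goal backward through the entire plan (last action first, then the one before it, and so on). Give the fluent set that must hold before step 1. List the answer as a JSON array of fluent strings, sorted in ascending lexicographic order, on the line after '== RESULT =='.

Regress step by step:
  through step 2 (move(bay,store)): drop {at(store)}, keep {have(k2), key_at(k2,bay), locked(d_office_store)}, require {at(bay), open(d_store_bay)}
    → {at(bay), have(k2), key_at(k2,bay), locked(d_office_store), open(d_store_bay)}
  through step 1 (move(store,bay)): drop {at(bay)}, keep {have(k2), key_at(k2,bay), locked(d_office_store), open(d_store_bay)}, require {at(store), open(d_store_bay)}
    → {at(store), have(k2), key_at(k2,bay), locked(d_office_store), open(d_store_bay)}

== RESULT ==
["at(store)", "have(k2)", "key_at(k2,bay)", "locked(d_office_store)", "open(d_store_bay)"]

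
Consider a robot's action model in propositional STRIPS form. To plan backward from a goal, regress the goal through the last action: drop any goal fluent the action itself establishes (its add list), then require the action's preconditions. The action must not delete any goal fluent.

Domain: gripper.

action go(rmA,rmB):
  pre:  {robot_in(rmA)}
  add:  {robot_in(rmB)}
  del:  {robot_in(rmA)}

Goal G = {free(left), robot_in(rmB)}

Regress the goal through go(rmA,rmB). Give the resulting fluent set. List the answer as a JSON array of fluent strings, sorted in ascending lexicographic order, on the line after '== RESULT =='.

Regress:
  G ∩ del = {}  (empty — regression defined)
  G \ add = {free(left), robot_in(rmB)} \ {robot_in(rmB)} = {free(left)}
  ∪ pre   = {free(left)} ∪ {robot_in(rmA)}
          = {free(left), robot_in(rmA)}

== RESULT ==
["free(left)", "robot_in(rmA)"]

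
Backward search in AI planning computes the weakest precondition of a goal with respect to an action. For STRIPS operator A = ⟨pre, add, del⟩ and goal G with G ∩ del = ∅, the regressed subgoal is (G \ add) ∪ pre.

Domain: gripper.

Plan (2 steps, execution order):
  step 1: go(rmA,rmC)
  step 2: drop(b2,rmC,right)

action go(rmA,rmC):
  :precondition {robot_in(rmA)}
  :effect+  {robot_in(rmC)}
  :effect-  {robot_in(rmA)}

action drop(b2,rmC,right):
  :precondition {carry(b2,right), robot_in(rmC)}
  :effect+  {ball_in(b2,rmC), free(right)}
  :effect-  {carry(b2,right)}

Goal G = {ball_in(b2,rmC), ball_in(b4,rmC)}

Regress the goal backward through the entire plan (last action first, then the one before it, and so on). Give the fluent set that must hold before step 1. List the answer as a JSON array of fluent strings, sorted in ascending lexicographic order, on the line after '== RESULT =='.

Regress step by step:
  through step 2 (drop(b2,rmC,right)): drop {ball_in(b2,rmC)}, keep {ball_in(b4,rmC)}, require {carry(b2,right), robot_in(rmC)}
    → {ball_in(b4,rmC), carry(b2,right), robot_in(rmC)}
  through step 1 (go(rmA,rmC)): drop {robot_in(rmC)}, keep {ball_in(b4,rmC), carry(b2,right)}, require {robot_in(rmA)}
    → {ball_in(b4,rmC), carry(b2,right), robot_in(rmA)}

== RESULT ==
["ball_in(b4,rmC)", "carry(b2,right)", "robot_in(rmA)"]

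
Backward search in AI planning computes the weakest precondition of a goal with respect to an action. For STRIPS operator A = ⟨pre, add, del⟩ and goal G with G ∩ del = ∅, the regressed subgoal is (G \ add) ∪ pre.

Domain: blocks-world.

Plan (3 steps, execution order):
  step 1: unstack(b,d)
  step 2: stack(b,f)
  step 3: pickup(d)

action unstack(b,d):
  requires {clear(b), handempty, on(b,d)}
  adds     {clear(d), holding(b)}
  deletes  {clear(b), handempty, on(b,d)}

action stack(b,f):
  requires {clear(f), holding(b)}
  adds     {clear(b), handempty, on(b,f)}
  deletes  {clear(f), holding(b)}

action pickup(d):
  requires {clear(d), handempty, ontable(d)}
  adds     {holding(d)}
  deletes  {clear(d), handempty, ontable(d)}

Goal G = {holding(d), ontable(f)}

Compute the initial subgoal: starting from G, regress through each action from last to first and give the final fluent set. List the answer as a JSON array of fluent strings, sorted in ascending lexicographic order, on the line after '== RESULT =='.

Work backward from the goal:
  through step 3 (pickup(d)): drop {holding(d)}, keep {ontable(f)}, require {clear(d), handempty, ontable(d)}
    → {clear(d), handempty, ontable(d), ontable(f)}
  through step 2 (stack(b,f)): drop {handempty}, keep {clear(d), ontable(d), ontable(f)}, require {clear(f), holding(b)}
    → {clear(d), clear(f), holding(b), ontable(d), ontable(f)}
  through step 1 (unstack(b,d)): drop {clear(d), holding(b)}, keep {clear(f), ontable(d), ontable(f)}, require {clear(b), handempty, on(b,d)}
    → {clear(b), clear(f), handempty, on(b,d), ontable(d), ontable(f)}

== RESULT ==
["clear(b)", "clear(f)", "handempty", "on(b,d)", "ontable(d)", "ontable(f)"]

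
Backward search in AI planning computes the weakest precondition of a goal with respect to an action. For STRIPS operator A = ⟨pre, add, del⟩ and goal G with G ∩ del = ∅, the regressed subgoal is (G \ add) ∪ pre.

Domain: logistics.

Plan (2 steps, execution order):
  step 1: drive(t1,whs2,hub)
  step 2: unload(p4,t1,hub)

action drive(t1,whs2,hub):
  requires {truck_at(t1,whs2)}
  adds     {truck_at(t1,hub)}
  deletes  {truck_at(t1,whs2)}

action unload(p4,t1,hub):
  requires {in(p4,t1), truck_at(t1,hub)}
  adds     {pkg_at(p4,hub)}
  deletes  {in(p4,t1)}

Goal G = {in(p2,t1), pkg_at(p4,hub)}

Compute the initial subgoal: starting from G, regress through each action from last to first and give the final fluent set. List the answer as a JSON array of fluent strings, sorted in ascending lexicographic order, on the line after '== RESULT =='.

Work backward from the goal:
  through step 2 (unload(p4,t1,hub)): drop {pkg_at(p4,hub)}, keep {in(p2,t1)}, require {in(p4,t1), truck_at(t1,hub)}
    → {in(p2,t1), in(p4,t1), truck_at(t1,hub)}
  through step 1 (drive(t1,whs2,hub)): drop {truck_at(t1,hub)}, keep {in(p2,t1), in(p4,t1)}, require {truck_at(t1,whs2)}
    → {in(p2,t1), in(p4,t1), truck_at(t1,whs2)}

== RESULT ==
["in(p2,t1)", "in(p4,t1)", "truck_at(t1,whs2)"]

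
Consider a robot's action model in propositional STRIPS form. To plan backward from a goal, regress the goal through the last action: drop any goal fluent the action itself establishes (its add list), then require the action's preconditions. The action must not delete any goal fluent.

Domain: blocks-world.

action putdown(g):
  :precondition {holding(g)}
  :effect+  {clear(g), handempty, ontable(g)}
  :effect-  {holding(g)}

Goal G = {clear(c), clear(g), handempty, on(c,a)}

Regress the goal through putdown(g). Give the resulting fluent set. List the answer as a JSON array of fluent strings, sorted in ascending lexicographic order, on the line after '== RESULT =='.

Regress:
  G ∩ del = {}  (empty — regression defined)
  G \ add = {clear(c), clear(g), handempty, on(c,a)} \ {clear(g), handempty, ontable(g)} = {clear(c), on(c,a)}
  ∪ pre   = {clear(c), on(c,a)} ∪ {holding(g)}
          = {clear(c), holding(g), on(c,a)}

== RESULT ==
["clear(c)", "holding(g)", "on(c,a)"]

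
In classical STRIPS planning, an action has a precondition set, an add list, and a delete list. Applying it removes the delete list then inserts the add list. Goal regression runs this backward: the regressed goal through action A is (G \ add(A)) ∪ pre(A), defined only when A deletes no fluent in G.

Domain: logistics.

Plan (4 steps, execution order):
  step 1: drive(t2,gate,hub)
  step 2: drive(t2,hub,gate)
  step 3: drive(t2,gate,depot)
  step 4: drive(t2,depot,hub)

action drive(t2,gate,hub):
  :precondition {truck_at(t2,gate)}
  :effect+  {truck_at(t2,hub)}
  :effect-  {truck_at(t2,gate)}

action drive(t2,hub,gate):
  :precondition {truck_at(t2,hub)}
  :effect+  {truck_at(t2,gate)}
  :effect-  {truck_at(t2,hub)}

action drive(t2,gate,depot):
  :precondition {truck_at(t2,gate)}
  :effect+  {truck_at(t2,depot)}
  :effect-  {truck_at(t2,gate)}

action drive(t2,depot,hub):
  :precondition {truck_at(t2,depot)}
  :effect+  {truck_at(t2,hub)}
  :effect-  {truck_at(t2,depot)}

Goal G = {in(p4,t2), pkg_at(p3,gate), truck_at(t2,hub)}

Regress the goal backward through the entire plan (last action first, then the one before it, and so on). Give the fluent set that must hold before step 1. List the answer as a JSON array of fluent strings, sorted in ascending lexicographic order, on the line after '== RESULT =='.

Work backward from the goal:
  through step 4 (drive(t2,depot,hub)): drop {truck_at(t2,hub)}, keep {in(p4,t2), pkg_at(p3,gate)}, require {truck_at(t2,depot)}
    → {in(p4,t2), pkg_at(p3,gate), truck_at(t2,depot)}
  through step 3 (drive(t2,gate,depot)): drop {truck_at(t2,depot)}, keep {in(p4,t2), pkg_at(p3,gate)}, require {truck_at(t2,gate)}
    → {in(p4,t2), pkg_at(p3,gate), truck_at(t2,gate)}
  through step 2 (drive(t2,hub,gate)): drop {truck_at(t2,gate)}, keep {in(p4,t2), pkg_at(p3,gate)}, require {truck_at(t2,hub)}
    → {in(p4,t2), pkg_at(p3,gate), truck_at(t2,hub)}
  through step 1 (drive(t2,gate,hub)): drop {truck_at(t2,hub)}, keep {in(p4,t2), pkg_at(p3,gate)}, require {truck_at(t2,gate)}
    → {in(p4,t2), pkg_at(p3,gate), truck_at(t2,gate)}

== RESULT ==
["in(p4,t2)", "pkg_at(p3,gate)", "truck_at(t2,gate)"]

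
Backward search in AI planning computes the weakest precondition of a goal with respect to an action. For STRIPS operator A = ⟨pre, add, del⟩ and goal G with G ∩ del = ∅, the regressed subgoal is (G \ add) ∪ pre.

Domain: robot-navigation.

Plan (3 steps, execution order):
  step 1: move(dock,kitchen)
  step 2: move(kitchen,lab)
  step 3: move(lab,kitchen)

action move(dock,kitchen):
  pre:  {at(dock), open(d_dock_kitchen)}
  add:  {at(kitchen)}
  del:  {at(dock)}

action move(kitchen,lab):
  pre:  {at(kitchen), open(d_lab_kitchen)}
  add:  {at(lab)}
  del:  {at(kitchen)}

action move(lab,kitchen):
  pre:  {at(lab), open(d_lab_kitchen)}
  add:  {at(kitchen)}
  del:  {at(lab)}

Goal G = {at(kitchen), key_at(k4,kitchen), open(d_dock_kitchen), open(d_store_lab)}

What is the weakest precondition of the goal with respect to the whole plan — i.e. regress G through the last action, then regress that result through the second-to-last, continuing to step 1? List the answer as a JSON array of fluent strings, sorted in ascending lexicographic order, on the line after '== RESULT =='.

Regress step by step:
  through step 3 (move(lab,kitchen)): drop {at(kitchen)}, keep {key_at(k4,kitchen), open(d_dock_kitchen), open(d_store_lab)}, require {at(lab), open(d_lab_kitchen)}
    → {at(lab), key_at(k4,kitchen), open(d_dock_kitchen), open(d_lab_kitchen), open(d_store_lab)}
  through step 2 (move(kitchen,lab)): drop {at(lab)}, keep {key_at(k4,kitchen), open(d_dock_kitchen), open(d_lab_kitchen), open(d_store_lab)}, require {at(kitchen), open(d_lab_kitchen)}
    → {at(kitchen), key_at(k4,kitchen), open(d_dock_kitchen), open(d_lab_kitchen), open(d_store_lab)}
  through step 1 (move(dock,kitchen)): drop {at(kitchen)}, keep {key_at(k4,kitchen), open(d_dock_kitchen), open(d_lab_kitchen), open(d_store_lab)}, require {at(dock), open(d_dock_kitchen)}
    → {at(dock), key_at(k4,kitchen), open(d_dock_kitchen), open(d_lab_kitchen), open(d_store_lab)}

== RESULT ==
["at(dock)", "key_at(k4,kitchen)", "open(d_dock_kitchen)", "open(d_lab_kitchen)", "open(d_store_lab)"]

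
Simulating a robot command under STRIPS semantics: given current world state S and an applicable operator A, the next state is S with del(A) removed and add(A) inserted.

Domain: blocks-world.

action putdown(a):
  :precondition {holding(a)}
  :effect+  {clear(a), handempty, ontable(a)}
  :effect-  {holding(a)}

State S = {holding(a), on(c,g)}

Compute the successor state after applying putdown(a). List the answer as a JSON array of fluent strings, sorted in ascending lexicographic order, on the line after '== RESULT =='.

Compute (S \ del) ∪ add:
  pre ⊆ S: {holding(a)} ⊆ S  — applicable
  S \ del = {on(c,g)}
  ∪ add   = {clear(a), handempty, on(c,g), ontable(a)}

== RESULT ==
["clear(a)", "handempty", "on(c,g)", "ontable(a)"]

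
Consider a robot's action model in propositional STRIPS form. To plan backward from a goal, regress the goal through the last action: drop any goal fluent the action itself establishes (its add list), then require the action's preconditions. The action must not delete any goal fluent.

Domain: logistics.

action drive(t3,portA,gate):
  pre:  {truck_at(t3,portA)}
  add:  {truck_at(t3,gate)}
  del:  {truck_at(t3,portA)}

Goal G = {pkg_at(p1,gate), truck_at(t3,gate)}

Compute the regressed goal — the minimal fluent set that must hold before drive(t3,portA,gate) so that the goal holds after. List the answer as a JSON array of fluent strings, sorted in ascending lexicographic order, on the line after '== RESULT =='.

Regress:
  G ∩ del = {}  (empty — regression defined)
  G \ add = {pkg_at(p1,gate), truck_at(t3,gate)} \ {truck_at(t3,gate)} = {pkg_at(p1,gate)}
  ∪ pre   = {pkg_at(p1,gate)} ∪ {truck_at(t3,portA)}
          = {pkg_at(p1,gate), truck_at(t3,portA)}

== RESULT ==
["pkg_at(p1,gate)", "truck_at(t3,portA)"]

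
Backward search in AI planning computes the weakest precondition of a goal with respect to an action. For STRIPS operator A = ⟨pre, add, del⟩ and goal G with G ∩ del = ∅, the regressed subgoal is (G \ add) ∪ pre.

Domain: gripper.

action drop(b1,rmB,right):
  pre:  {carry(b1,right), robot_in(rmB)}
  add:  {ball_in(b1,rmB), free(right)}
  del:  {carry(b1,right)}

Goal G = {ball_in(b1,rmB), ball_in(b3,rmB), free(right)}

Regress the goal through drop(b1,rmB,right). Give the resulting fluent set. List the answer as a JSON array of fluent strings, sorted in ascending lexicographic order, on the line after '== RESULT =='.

Compute (G \ add) ∪ pre:
  G ∩ del = {}  (empty — regression defined)
  G \ add = {ball_in(b1,rmB), ball_in(b3,rmB), free(right)} \ {ball_in(b1,rmB), free(right)} = {ball_in(b3,rmB)}
  ∪ pre   = {ball_in(b3,rmB)} ∪ {carry(b1,right), robot_in(rmB)}
          = {ball_in(b3,rmB), carry(b1,right), robot_in(rmB)}

== RESULT ==
["ball_in(b3,rmB)", "carry(b1,right)", "robot_in(rmB)"]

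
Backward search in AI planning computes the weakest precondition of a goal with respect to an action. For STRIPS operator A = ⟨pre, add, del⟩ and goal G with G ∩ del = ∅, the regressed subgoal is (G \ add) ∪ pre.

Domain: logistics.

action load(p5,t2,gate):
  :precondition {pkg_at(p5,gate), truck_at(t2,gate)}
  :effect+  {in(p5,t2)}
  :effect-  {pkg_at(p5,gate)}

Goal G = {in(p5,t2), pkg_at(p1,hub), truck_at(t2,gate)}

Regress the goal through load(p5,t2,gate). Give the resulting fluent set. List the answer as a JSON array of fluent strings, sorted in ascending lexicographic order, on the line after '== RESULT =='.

Compute (G \ add) ∪ pre:
  G ∩ del = {}  (empty — regression defined)
  G \ add = {in(p5,t2), pkg_at(p1,hub), truck_at(t2,gate)} \ {in(p5,t2)} = {pkg_at(p1,hub), truck_at(t2,gate)}
  ∪ pre   = {pkg_at(p1,hub), truck_at(t2,gate)} ∪ {pkg_at(p5,gate), truck_at(t2,gate)}
          = {pkg_at(p1,hub), pkg_at(p5,gate), truck_at(t2,gate)}

== RESULT ==
["pkg_at(p1,hub)", "pkg_at(p5,gate)", "truck_at(t2,gate)"]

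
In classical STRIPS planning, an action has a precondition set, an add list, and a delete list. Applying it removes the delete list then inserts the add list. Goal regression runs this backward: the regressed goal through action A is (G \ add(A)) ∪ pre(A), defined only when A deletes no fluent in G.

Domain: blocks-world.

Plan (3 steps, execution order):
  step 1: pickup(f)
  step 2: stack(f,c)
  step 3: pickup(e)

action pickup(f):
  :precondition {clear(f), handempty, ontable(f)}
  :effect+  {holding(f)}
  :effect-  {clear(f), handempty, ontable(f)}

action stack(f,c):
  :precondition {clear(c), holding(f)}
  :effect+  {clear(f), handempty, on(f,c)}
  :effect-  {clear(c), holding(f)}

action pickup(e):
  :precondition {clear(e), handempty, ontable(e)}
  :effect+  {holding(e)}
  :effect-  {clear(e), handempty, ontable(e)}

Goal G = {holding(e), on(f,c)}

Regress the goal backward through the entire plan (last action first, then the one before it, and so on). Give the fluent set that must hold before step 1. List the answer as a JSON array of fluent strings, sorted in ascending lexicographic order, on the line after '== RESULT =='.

Regress step by step:
  through step 3 (pickup(e)): drop {holding(e)}, keep {on(f,c)}, require {clear(e), handempty, ontable(e)}
    → {clear(e), handempty, on(f,c), ontable(e)}
  through step 2 (stack(f,c)): drop {handempty, on(f,c)}, keep {clear(e), ontable(e)}, require {clear(c), holding(f)}
    → {clear(c), clear(e), holding(f), ontable(e)}
  through step 1 (pickup(f)): drop {holding(f)}, keep {clear(c), clear(e), ontable(e)}, require {clear(f), handempty, ontable(f)}
    → {clear(c), clear(e), clear(f), handempty, ontable(e), ontable(f)}

== RESULT ==
["clear(c)", "clear(e)", "clear(f)", "handempty", "ontable(e)", "ontable(f)"]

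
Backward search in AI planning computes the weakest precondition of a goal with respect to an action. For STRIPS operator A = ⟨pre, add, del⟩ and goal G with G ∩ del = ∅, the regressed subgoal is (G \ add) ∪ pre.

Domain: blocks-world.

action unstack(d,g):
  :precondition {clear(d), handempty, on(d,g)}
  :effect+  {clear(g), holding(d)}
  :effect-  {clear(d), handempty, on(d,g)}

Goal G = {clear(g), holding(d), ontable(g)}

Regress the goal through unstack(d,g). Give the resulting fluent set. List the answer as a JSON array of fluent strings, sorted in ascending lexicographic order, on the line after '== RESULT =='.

Regress:
  G ∩ del = {}  (empty — regression defined)
  G \ add = {clear(g), holding(d), ontable(g)} \ {clear(g), holding(d)} = {ontable(g)}
  ∪ pre   = {ontable(g)} ∪ {clear(d), handempty, on(d,g)}
          = {clear(d), handempty, on(d,g), ontable(g)}

== RESULT ==
["clear(d)", "handempty", "on(d,g)", "ontable(g)"]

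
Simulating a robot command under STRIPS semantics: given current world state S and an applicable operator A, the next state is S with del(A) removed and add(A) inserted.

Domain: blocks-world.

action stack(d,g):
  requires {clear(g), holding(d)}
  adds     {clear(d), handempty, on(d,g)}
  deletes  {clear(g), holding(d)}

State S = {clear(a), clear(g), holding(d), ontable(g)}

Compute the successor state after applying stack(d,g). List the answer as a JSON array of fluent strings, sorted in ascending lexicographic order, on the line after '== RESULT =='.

Progress:
  pre ⊆ S: {clear(g), holding(d)} ⊆ S  — applicable
  S \ del = {clear(a), ontable(g)}
  ∪ add   = {clear(a), clear(d), handempty, on(d,g), ontable(g)}

== RESULT ==
["clear(a)", "clear(d)", "handempty", "on(d,g)", "ontable(g)"]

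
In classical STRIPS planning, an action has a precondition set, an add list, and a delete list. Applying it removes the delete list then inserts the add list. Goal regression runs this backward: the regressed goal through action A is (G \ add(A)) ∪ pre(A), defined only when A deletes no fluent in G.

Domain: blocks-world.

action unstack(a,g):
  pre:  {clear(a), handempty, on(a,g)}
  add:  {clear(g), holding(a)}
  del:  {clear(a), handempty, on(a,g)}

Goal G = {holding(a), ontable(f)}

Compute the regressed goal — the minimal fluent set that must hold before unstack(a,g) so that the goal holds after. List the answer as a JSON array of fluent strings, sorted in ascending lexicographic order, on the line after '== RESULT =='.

Compute (G \ add) ∪ pre:
  G ∩ del = {}  (empty — regression defined)
  G \ add = {holding(a), ontable(f)} \ {clear(g), holding(a)} = {ontable(f)}
  ∪ pre   = {ontable(f)} ∪ {clear(a), handempty, on(a,g)}
          = {clear(a), handempty, on(a,g), ontable(f)}

== RESULT ==
["clear(a)", "handempty", "on(a,g)", "ontable(f)"]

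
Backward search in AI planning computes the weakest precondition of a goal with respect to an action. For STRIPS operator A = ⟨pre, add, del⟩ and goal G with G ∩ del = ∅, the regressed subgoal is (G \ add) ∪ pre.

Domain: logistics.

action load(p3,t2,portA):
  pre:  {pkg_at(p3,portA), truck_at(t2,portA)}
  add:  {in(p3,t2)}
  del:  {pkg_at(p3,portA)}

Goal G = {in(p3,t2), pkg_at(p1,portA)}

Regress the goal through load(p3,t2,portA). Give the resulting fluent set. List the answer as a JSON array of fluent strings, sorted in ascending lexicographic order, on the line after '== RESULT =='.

Compute (G \ add) ∪ pre:
  G ∩ del = {}  (empty — regression defined)
  G \ add = {in(p3,t2), pkg_at(p1,portA)} \ {in(p3,t2)} = {pkg_at(p1,portA)}
  ∪ pre   = {pkg_at(p1,portA)} ∪ {pkg_at(p3,portA), truck_at(t2,portA)}
          = {pkg_at(p1,portA), pkg_at(p3,portA), truck_at(t2,portA)}

== RESULT ==
["pkg_at(p1,portA)", "pkg_at(p3,portA)", "truck_at(t2,portA)"]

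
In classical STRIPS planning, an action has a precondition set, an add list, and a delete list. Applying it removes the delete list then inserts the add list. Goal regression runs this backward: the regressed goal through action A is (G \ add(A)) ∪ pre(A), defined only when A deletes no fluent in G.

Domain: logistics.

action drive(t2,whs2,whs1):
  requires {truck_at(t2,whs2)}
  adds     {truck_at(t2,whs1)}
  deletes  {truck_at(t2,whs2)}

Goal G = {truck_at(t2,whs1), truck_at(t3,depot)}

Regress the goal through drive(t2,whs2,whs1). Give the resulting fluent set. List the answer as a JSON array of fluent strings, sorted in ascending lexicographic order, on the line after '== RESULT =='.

Regress:
  G ∩ del = {}  (empty — regression defined)
  G \ add = {truck_at(t2,whs1), truck_at(t3,depot)} \ {truck_at(t2,whs1)} = {truck_at(t3,depot)}
  ∪ pre   = {truck_at(t3,depot)} ∪ {truck_at(t2,whs2)}
          = {truck_at(t2,whs2), truck_at(t3,depot)}

== RESULT ==
["truck_at(t2,whs2)", "truck_at(t3,depot)"]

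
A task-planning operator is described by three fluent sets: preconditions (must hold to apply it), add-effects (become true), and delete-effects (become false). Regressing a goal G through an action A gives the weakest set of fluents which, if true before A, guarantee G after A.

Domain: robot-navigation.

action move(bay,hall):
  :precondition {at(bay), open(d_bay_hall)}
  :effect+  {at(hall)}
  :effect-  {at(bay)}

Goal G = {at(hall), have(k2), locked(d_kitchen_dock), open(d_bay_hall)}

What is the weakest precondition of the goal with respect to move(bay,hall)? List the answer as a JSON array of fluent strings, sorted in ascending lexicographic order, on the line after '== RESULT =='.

Compute (G \ add) ∪ pre:
  G ∩ del = {}  (empty — regression defined)
  G \ add = {at(hall), have(k2), locked(d_kitchen_dock), open(d_bay_hall)} \ {at(hall)} = {have(k2), locked(d_kitchen_dock), open(d_bay_hall)}
  ∪ pre   = {have(k2), locked(d_kitchen_dock), open(d_bay_hall)} ∪ {at(bay), open(d_bay_hall)}
          = {at(bay), have(k2), locked(d_kitchen_dock), open(d_bay_hall)}

== RESULT ==
["at(bay)", "have(k2)", "locked(d_kitchen_dock)", "open(d_bay_hall)"]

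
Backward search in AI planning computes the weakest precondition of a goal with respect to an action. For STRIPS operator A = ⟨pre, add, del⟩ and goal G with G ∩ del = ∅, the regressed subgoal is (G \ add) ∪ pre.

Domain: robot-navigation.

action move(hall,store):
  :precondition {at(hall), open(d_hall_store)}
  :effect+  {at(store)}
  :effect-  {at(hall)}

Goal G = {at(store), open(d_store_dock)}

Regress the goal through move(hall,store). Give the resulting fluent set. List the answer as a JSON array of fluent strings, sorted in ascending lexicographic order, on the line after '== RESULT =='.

Compute (G \ add) ∪ pre:
  G ∩ del = {}  (empty — regression defined)
  G \ add = {at(store), open(d_store_dock)} \ {at(store)} = {open(d_store_dock)}
  ∪ pre   = {open(d_store_dock)} ∪ {at(hall), open(d_hall_store)}
          = {at(hall), open(d_hall_store), open(d_store_dock)}

== RESULT ==
["at(hall)", "open(d_hall_store)", "open(d_store_dock)"]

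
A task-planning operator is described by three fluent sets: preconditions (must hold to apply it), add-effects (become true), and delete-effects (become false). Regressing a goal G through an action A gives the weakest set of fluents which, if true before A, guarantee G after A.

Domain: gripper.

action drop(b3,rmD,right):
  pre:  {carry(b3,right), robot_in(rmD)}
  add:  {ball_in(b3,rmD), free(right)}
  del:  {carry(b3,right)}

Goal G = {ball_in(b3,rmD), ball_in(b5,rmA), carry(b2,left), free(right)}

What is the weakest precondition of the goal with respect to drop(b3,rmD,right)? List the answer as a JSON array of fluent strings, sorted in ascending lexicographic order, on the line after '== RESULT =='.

Regress:
  G ∩ del = {}  (empty — regression defined)
  G \ add = {ball_in(b3,rmD), ball_in(b5,rmA), carry(b2,left), free(right)} \ {ball_in(b3,rmD), free(right)} = {ball_in(b5,rmA), carry(b2,left)}
  ∪ pre   = {ball_in(b5,rmA), carry(b2,left)} ∪ {carry(b3,right), robot_in(rmD)}
          = {ball_in(b5,rmA), carry(b2,left), carry(b3,right), robot_in(rmD)}

== RESULT ==
["ball_in(b5,rmA)", "carry(b2,left)", "carry(b3,right)", "robot_in(rmD)"]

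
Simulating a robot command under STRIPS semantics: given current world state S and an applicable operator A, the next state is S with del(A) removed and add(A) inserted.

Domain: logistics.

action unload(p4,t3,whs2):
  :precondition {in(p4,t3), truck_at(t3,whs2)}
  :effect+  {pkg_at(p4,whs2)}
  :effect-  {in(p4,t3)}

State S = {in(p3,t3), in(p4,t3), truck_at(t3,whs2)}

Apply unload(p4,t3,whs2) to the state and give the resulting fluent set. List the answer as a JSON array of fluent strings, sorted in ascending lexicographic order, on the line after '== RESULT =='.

Compute (S \ del) ∪ add:
  pre ⊆ S: {in(p4,t3), truck_at(t3,whs2)} ⊆ S  — applicable
  S \ del = {in(p3,t3), truck_at(t3,whs2)}
  ∪ add   = {in(p3,t3), pkg_at(p4,whs2), truck_at(t3,whs2)}

== RESULT ==
["in(p3,t3)", "pkg_at(p4,whs2)", "truck_at(t3,whs2)"]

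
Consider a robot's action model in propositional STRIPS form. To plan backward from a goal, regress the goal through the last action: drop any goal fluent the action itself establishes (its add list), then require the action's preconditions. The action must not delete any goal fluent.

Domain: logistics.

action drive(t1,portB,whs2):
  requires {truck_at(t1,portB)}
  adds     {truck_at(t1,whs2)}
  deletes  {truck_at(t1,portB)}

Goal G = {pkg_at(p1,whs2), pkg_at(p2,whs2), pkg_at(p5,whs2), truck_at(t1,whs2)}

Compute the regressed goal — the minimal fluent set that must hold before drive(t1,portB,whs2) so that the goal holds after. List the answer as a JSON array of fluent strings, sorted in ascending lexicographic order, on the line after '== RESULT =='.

Regress:
  G ∩ del = {}  (empty — regression defined)
  G \ add = {pkg_at(p1,whs2), pkg_at(p2,whs2), pkg_at(p5,whs2), truck_at(t1,whs2)} \ {truck_at(t1,whs2)} = {pkg_at(p1,whs2), pkg_at(p2,whs2), pkg_at(p5,whs2)}
  ∪ pre   = {pkg_at(p1,whs2), pkg_at(p2,whs2), pkg_at(p5,whs2)} ∪ {truck_at(t1,portB)}
          = {pkg_at(p1,whs2), pkg_at(p2,whs2), pkg_at(p5,whs2), truck_at(t1,portB)}

== RESULT ==
["pkg_at(p1,whs2)", "pkg_at(p2,whs2)", "pkg_at(p5,whs2)", "truck_at(t1,portB)"]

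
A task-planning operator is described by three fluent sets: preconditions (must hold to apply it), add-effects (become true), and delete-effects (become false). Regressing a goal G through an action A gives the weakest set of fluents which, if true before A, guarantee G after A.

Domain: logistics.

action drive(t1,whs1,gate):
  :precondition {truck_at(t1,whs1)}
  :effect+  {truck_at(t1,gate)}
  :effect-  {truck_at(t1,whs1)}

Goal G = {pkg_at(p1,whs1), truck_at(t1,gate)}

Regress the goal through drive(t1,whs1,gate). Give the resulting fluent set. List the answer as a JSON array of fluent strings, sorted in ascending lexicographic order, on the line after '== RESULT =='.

Regress:
  G ∩ del = {}  (empty — regression defined)
  G \ add = {pkg_at(p1,whs1), truck_at(t1,gate)} \ {truck_at(t1,gate)} = {pkg_at(p1,whs1)}
  ∪ pre   = {pkg_at(p1,whs1)} ∪ {truck_at(t1,whs1)}
          = {pkg_at(p1,whs1), truck_at(t1,whs1)}

== RESULT ==
["pkg_at(p1,whs1)", "truck_at(t1,whs1)"]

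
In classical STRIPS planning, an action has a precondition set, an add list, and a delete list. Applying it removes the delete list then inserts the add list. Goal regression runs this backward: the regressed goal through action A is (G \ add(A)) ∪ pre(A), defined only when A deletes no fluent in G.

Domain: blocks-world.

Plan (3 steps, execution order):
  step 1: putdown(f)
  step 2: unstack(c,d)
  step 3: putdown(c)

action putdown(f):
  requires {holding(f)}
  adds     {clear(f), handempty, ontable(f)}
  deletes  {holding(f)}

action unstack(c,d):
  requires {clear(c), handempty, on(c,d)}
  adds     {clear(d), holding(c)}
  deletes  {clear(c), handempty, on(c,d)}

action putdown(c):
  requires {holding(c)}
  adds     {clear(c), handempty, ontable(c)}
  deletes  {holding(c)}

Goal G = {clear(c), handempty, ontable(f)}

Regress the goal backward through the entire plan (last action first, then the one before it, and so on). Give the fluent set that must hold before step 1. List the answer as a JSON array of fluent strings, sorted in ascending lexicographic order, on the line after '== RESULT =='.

Work backward from the goal:
  through step 3 (putdown(c)): drop {clear(c), handempty}, keep {ontable(f)}, require {holding(c)}
    → {holding(c), ontable(f)}
  through step 2 (unstack(c,d)): drop {holding(c)}, keep {ontable(f)}, require {clear(c), handempty, on(c,d)}
    → {clear(c), handempty, on(c,d), ontable(f)}
  through step 1 (putdown(f)): drop {handempty, ontable(f)}, keep {clear(c), on(c,d)}, require {holding(f)}
    → {clear(c), holding(f), on(c,d)}

== RESULT ==
["clear(c)", "holding(f)", "on(c,d)"]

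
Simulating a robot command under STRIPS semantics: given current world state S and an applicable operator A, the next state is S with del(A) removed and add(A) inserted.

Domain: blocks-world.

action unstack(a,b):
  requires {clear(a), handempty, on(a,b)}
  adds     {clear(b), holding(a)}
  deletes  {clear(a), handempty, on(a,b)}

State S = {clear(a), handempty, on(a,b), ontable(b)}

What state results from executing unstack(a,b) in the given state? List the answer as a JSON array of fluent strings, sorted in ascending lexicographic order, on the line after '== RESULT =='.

Progress:
  pre ⊆ S: {clear(a), handempty, on(a,b)} ⊆ S  — applicable
  S \ del = {ontable(b)}
  ∪ add   = {clear(b), holding(a), ontable(b)}

== RESULT ==
["clear(b)", "holding(a)", "ontable(b)"]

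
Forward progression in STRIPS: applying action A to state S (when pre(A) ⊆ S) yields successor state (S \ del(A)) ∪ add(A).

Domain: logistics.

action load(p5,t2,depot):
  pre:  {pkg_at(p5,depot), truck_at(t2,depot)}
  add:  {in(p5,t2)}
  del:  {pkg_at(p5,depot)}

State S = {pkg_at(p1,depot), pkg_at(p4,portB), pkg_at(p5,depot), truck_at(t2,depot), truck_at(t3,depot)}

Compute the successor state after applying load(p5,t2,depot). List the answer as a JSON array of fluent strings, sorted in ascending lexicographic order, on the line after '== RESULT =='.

Progress:
  pre ⊆ S: {pkg_at(p5,depot), truck_at(t2,depot)} ⊆ S  — applicable
  S \ del = {pkg_at(p1,depot), pkg_at(p4,portB), truck_at(t2,depot), truck_at(t3,depot)}
  ∪ add   = {in(p5,t2), pkg_at(p1,depot), pkg_at(p4,portB), truck_at(t2,depot), truck_at(t3,depot)}

== RESULT ==
["in(p5,t2)", "pkg_at(p1,depot)", "pkg_at(p4,portB)", "truck_at(t2,depot)", "truck_at(t3,depot)"]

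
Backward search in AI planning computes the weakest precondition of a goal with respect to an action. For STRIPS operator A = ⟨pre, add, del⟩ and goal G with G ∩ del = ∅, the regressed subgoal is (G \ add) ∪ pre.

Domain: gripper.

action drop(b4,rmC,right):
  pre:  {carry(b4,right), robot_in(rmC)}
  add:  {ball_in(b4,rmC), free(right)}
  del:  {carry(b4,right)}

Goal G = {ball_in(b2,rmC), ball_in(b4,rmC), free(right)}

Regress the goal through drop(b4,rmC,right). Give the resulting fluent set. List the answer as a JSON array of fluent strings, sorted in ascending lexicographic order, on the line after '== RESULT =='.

Regress:
  G ∩ del = {}  (empty — regression defined)
  G \ add = {ball_in(b2,rmC), ball_in(b4,rmC), free(right)} \ {ball_in(b4,rmC), free(right)} = {ball_in(b2,rmC)}
  ∪ pre   = {ball_in(b2,rmC)} ∪ {carry(b4,right), robot_in(rmC)}
          = {ball_in(b2,rmC), carry(b4,right), robot_in(rmC)}

== RESULT ==
["ball_in(b2,rmC)", "carry(b4,right)", "robot_in(rmC)"]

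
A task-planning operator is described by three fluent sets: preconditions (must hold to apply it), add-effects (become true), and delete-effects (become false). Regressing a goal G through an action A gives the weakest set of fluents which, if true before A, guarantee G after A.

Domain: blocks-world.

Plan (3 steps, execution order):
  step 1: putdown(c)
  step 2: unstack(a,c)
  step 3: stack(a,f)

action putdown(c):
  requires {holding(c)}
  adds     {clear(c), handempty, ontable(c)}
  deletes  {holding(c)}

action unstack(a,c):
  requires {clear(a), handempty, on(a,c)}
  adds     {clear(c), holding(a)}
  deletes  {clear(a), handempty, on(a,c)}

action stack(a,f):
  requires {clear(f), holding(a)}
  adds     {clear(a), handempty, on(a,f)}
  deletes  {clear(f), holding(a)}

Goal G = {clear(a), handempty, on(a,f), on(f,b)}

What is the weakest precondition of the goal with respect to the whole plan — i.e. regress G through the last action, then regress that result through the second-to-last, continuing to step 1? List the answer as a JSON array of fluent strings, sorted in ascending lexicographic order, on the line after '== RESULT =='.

Work backward from the goal:
  through step 3 (stack(a,f)): drop {clear(a), handempty, on(a,f)}, keep {on(f,b)}, require {clear(f), holding(a)}
    → {clear(f), holding(a), on(f,b)}
  through step 2 (unstack(a,c)): drop {holding(a)}, keep {clear(f), on(f,b)}, require {clear(a), handempty, on(a,c)}
    → {clear(a), clear(f), handempty, on(a,c), on(f,b)}
  through step 1 (putdown(c)): drop {handempty}, keep {clear(a), clear(f), on(a,c), on(f,b)}, require {holding(c)}
    → {clear(a), clear(f), holding(c), on(a,c), on(f,b)}

== RESULT ==
["clear(a)", "clear(f)", "holding(c)", "on(a,c)", "on(f,b)"]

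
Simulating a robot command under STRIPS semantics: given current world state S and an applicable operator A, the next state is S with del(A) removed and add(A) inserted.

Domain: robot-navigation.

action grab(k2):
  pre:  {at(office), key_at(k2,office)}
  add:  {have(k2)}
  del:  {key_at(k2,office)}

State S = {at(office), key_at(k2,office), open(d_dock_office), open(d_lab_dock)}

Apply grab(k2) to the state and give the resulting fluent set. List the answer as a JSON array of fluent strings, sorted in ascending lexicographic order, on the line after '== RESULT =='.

Progress:
  pre ⊆ S: {at(office), key_at(k2,office)} ⊆ S  — applicable
  S \ del = {at(office), open(d_dock_office), open(d_lab_dock)}
  ∪ add   = {at(office), have(k2), open(d_dock_office), open(d_lab_dock)}

== RESULT ==
["at(office)", "have(k2)", "open(d_dock_office)", "open(d_lab_dock)"]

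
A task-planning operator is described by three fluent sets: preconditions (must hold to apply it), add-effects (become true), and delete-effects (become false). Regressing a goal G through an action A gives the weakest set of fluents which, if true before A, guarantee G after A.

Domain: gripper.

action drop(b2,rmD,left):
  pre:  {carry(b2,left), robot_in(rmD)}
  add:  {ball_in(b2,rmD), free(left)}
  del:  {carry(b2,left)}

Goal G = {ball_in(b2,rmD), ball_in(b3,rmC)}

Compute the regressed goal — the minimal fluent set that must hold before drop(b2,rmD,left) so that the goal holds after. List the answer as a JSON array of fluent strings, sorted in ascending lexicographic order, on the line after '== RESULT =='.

Compute (G \ add) ∪ pre:
  G ∩ del = {}  (empty — regression defined)
  G \ add = {ball_in(b2,rmD), ball_in(b3,rmC)} \ {ball_in(b2,rmD), free(left)} = {ball_in(b3,rmC)}
  ∪ pre   = {ball_in(b3,rmC)} ∪ {carry(b2,left), robot_in(rmD)}
          = {ball_in(b3,rmC), carry(b2,left), robot_in(rmD)}

== RESULT ==
["ball_in(b3,rmC)", "carry(b2,left)", "robot_in(rmD)"]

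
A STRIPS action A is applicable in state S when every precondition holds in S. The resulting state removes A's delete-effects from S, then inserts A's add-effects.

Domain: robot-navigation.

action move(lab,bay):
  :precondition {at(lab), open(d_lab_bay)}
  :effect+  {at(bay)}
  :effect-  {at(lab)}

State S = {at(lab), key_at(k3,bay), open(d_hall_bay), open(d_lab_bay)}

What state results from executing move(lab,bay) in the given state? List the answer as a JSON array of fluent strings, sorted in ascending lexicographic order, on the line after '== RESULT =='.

Compute (S \ del) ∪ add:
  pre ⊆ S: {at(lab), open(d_lab_bay)} ⊆ S  — applicable
  S \ del = {key_at(k3,bay), open(d_hall_bay), open(d_lab_bay)}
  ∪ add   = {at(bay), key_at(k3,bay), open(d_hall_bay), open(d_lab_bay)}

== RESULT ==
["at(bay)", "key_at(k3,bay)", "open(d_hall_bay)", "open(d_lab_bay)"]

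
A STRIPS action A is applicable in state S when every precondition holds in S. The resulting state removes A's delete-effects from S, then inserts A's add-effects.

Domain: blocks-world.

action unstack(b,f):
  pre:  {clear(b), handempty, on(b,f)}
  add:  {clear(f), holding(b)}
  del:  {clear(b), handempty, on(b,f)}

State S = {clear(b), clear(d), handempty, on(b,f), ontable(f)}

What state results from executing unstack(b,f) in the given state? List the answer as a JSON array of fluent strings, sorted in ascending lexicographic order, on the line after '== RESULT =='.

Compute (S \ del) ∪ add:
  pre ⊆ S: {clear(b), handempty, on(b,f)} ⊆ S  — applicable
  S \ del = {clear(d), ontable(f)}
  ∪ add   = {clear(d), clear(f), holding(b), ontable(f)}

== RESULT ==
["clear(d)", "clear(f)", "holding(b)", "ontable(f)"]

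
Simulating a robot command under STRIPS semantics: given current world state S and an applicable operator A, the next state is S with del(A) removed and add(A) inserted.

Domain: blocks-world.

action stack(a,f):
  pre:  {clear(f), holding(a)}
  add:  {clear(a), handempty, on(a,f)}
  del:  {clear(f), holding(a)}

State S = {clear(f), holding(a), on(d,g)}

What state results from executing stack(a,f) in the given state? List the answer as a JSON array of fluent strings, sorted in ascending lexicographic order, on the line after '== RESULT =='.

Compute (S \ del) ∪ add:
  pre ⊆ S: {clear(f), holding(a)} ⊆ S  — applicable
  S \ del = {on(d,g)}
  ∪ add   = {clear(a), handempty, on(a,f), on(d,g)}

== RESULT ==
["clear(a)", "handempty", "on(a,f)", "on(d,g)"]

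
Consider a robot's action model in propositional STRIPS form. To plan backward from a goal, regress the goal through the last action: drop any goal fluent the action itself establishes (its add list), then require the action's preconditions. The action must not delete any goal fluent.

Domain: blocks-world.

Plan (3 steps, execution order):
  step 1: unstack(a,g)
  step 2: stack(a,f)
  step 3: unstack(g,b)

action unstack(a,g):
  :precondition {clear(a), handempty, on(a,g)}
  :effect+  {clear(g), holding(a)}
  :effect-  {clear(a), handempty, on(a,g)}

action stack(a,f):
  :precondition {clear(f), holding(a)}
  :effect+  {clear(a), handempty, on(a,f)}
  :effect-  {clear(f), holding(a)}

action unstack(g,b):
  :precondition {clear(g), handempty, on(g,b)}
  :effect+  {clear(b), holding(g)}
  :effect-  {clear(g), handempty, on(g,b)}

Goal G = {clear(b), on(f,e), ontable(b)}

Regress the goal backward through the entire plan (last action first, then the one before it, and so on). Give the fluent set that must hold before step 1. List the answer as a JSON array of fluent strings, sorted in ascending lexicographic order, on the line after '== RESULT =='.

Work backward from the goal:
  through step 3 (unstack(g,b)): drop {clear(b)}, keep {on(f,e), ontable(b)}, require {clear(g), handempty, on(g,b)}
    → {clear(g), handempty, on(f,e), on(g,b), ontable(b)}
  through step 2 (stack(a,f)): drop {handempty}, keep {clear(g), on(f,e), on(g,b), ontable(b)}, require {clear(f), holding(a)}
    → {clear(f), clear(g), holding(a), on(f,e), on(g,b), ontable(b)}
  through step 1 (unstack(a,g)): drop {clear(g), holding(a)}, keep {clear(f), on(f,e), on(g,b), ontable(b)}, require {clear(a), handempty, on(a,g)}
    → {clear(a), clear(f), handempty, on(a,g), on(f,e), on(g,b), ontable(b)}

== RESULT ==
["clear(a)", "clear(f)", "handempty", "on(a,g)", "on(f,e)", "on(g,b)", "ontable(b)"]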